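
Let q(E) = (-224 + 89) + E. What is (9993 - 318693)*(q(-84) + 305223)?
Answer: -94154734800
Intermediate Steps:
q(E) = -135 + E
(9993 - 318693)*(q(-84) + 305223) = (9993 - 318693)*((-135 - 84) + 305223) = -308700*(-219 + 305223) = -308700*305004 = -94154734800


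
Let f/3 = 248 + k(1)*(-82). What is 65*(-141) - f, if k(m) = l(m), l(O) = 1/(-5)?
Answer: -49791/5 ≈ -9958.2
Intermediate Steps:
l(O) = -⅕ (l(O) = 1*(-⅕) = -⅕)
k(m) = -⅕
f = 3966/5 (f = 3*(248 - ⅕*(-82)) = 3*(248 + 82/5) = 3*(1322/5) = 3966/5 ≈ 793.20)
65*(-141) - f = 65*(-141) - 1*3966/5 = -9165 - 3966/5 = -49791/5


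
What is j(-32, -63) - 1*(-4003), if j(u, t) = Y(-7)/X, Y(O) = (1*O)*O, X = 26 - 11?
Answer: 60094/15 ≈ 4006.3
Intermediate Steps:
X = 15
Y(O) = O² (Y(O) = O*O = O²)
j(u, t) = 49/15 (j(u, t) = (-7)²/15 = 49*(1/15) = 49/15)
j(-32, -63) - 1*(-4003) = 49/15 - 1*(-4003) = 49/15 + 4003 = 60094/15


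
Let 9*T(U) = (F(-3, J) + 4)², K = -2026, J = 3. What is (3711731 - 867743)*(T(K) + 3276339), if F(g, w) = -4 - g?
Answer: 9317871643920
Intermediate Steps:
T(U) = 1 (T(U) = ((-4 - 1*(-3)) + 4)²/9 = ((-4 + 3) + 4)²/9 = (-1 + 4)²/9 = (⅑)*3² = (⅑)*9 = 1)
(3711731 - 867743)*(T(K) + 3276339) = (3711731 - 867743)*(1 + 3276339) = 2843988*3276340 = 9317871643920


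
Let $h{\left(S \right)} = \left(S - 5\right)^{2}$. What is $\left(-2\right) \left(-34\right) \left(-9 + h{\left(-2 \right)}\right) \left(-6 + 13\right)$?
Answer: $19040$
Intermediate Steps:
$h{\left(S \right)} = \left(-5 + S\right)^{2}$
$\left(-2\right) \left(-34\right) \left(-9 + h{\left(-2 \right)}\right) \left(-6 + 13\right) = \left(-2\right) \left(-34\right) \left(-9 + \left(-5 - 2\right)^{2}\right) \left(-6 + 13\right) = 68 \left(-9 + \left(-7\right)^{2}\right) 7 = 68 \left(-9 + 49\right) 7 = 68 \cdot 40 \cdot 7 = 68 \cdot 280 = 19040$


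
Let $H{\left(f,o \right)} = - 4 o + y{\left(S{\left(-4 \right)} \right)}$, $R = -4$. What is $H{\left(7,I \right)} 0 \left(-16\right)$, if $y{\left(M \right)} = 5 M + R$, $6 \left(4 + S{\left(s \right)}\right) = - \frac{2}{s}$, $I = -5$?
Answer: $0$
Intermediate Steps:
$S{\left(s \right)} = -4 - \frac{1}{3 s}$ ($S{\left(s \right)} = -4 + \frac{\left(-2\right) \frac{1}{s}}{6} = -4 - \frac{1}{3 s}$)
$y{\left(M \right)} = -4 + 5 M$ ($y{\left(M \right)} = 5 M - 4 = -4 + 5 M$)
$H{\left(f,o \right)} = - \frac{283}{12} - 4 o$ ($H{\left(f,o \right)} = - 4 o + \left(-4 + 5 \left(-4 - \frac{1}{3 \left(-4\right)}\right)\right) = - 4 o + \left(-4 + 5 \left(-4 - - \frac{1}{12}\right)\right) = - 4 o + \left(-4 + 5 \left(-4 + \frac{1}{12}\right)\right) = - 4 o + \left(-4 + 5 \left(- \frac{47}{12}\right)\right) = - 4 o - \frac{283}{12} = - \frac{283}{12} - 4 o$)
$H{\left(7,I \right)} 0 \left(-16\right) = \left(- \frac{283}{12} - -20\right) 0 \left(-16\right) = \left(- \frac{283}{12} + 20\right) 0 \left(-16\right) = \left(- \frac{43}{12}\right) 0 \left(-16\right) = 0 \left(-16\right) = 0$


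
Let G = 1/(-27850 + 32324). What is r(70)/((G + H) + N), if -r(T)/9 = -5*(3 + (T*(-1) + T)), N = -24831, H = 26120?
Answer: 201330/1922329 ≈ 0.10473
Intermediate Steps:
G = 1/4474 ≈ 0.00022351
r(T) = 135 (r(T) = -(-45)*(3 + (T*(-1) + T)) = -(-45)*(3 + (-T + T)) = -(-45)*(3 + 0) = -(-45)*3 = -9*(-15) = 135)
r(70)/((G + H) + N) = 135/((1/4474 + 26120) - 24831) = 135/(116860881/4474 - 24831) = 135/(5766987/4474) = 135*(4474/5766987) = 201330/1922329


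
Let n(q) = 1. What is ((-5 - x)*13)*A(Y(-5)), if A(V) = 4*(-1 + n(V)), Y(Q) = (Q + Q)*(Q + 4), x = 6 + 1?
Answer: 0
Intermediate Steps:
x = 7
Y(Q) = 2*Q*(4 + Q) (Y(Q) = (2*Q)*(4 + Q) = 2*Q*(4 + Q))
A(V) = 0 (A(V) = 4*(-1 + 1) = 4*0 = 0)
((-5 - x)*13)*A(Y(-5)) = ((-5 - 1*7)*13)*0 = ((-5 - 7)*13)*0 = -12*13*0 = -156*0 = 0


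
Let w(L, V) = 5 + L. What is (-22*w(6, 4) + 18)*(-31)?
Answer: 6944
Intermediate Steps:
(-22*w(6, 4) + 18)*(-31) = (-22*(5 + 6) + 18)*(-31) = (-22*11 + 18)*(-31) = (-242 + 18)*(-31) = -224*(-31) = 6944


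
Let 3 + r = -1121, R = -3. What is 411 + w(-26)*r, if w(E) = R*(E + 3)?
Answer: -77145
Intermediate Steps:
r = -1124 (r = -3 - 1121 = -1124)
w(E) = -9 - 3*E (w(E) = -3*(E + 3) = -3*(3 + E) = -9 - 3*E)
411 + w(-26)*r = 411 + (-9 - 3*(-26))*(-1124) = 411 + (-9 + 78)*(-1124) = 411 + 69*(-1124) = 411 - 77556 = -77145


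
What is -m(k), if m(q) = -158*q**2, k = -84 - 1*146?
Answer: 8358200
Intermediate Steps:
k = -230 (k = -84 - 146 = -230)
-m(k) = -(-158)*(-230)**2 = -(-158)*52900 = -1*(-8358200) = 8358200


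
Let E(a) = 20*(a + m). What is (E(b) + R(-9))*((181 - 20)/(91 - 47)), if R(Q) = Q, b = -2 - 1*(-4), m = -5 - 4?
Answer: -23989/44 ≈ -545.20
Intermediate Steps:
m = -9
b = 2 (b = -2 + 4 = 2)
E(a) = -180 + 20*a (E(a) = 20*(a - 9) = 20*(-9 + a) = -180 + 20*a)
(E(b) + R(-9))*((181 - 20)/(91 - 47)) = ((-180 + 20*2) - 9)*((181 - 20)/(91 - 47)) = ((-180 + 40) - 9)*(161/44) = (-140 - 9)*(161*(1/44)) = -149*161/44 = -23989/44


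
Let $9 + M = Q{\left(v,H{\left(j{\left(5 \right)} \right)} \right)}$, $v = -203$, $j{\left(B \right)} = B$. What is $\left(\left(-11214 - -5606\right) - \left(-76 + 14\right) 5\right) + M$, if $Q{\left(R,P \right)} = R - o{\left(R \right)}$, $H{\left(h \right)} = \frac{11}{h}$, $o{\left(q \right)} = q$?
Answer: $-5307$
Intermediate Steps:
$Q{\left(R,P \right)} = 0$ ($Q{\left(R,P \right)} = R - R = 0$)
$M = -9$ ($M = -9 + 0 = -9$)
$\left(\left(-11214 - -5606\right) - \left(-76 + 14\right) 5\right) + M = \left(\left(-11214 - -5606\right) - \left(-76 + 14\right) 5\right) - 9 = \left(\left(-11214 + 5606\right) - \left(-62\right) 5\right) - 9 = \left(-5608 - -310\right) - 9 = \left(-5608 + 310\right) - 9 = -5298 - 9 = -5307$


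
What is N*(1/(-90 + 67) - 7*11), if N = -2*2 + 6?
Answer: -3544/23 ≈ -154.09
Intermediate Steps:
N = 2 (N = -4 + 6 = 2)
N*(1/(-90 + 67) - 7*11) = 2*(1/(-90 + 67) - 7*11) = 2*(1/(-23) - 77) = 2*(-1/23 - 77) = 2*(-1772/23) = -3544/23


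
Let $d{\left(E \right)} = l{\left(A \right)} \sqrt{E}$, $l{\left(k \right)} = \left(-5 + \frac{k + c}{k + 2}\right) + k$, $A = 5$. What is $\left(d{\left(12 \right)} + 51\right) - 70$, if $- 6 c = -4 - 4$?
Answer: $-19 + \frac{38 \sqrt{3}}{21} \approx -15.866$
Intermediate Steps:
$c = \frac{4}{3}$ ($c = - \frac{-4 - 4}{6} = \left(- \frac{1}{6}\right) \left(-8\right) = \frac{4}{3} \approx 1.3333$)
$l{\left(k \right)} = -5 + k + \frac{\frac{4}{3} + k}{2 + k}$ ($l{\left(k \right)} = \left(-5 + \frac{k + \frac{4}{3}}{k + 2}\right) + k = \left(-5 + \frac{\frac{4}{3} + k}{2 + k}\right) + k = -5 + k + \frac{\frac{4}{3} + k}{2 + k}$)
$d{\left(E \right)} = \frac{19 \sqrt{E}}{21}$ ($d{\left(E \right)} = \frac{- \frac{26}{3} + 5^{2} - 10}{2 + 5} \sqrt{E} = \frac{- \frac{26}{3} + 25 - 10}{7} \sqrt{E} = \frac{1}{7} \cdot \frac{19}{3} \sqrt{E} = \frac{19 \sqrt{E}}{21}$)
$\left(d{\left(12 \right)} + 51\right) - 70 = \left(\frac{19 \sqrt{12}}{21} + 51\right) - 70 = \left(\frac{19 \cdot 2 \sqrt{3}}{21} + 51\right) - 70 = \left(\frac{38 \sqrt{3}}{21} + 51\right) - 70 = \left(51 + \frac{38 \sqrt{3}}{21}\right) - 70 = -19 + \frac{38 \sqrt{3}}{21}$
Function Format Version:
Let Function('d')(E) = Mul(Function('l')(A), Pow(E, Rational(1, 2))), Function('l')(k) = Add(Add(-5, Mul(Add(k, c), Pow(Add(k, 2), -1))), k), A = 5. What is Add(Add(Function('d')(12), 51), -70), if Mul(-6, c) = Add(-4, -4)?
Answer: Add(-19, Mul(Rational(38, 21), Pow(3, Rational(1, 2)))) ≈ -15.866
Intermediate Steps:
c = Rational(4, 3) (c = Mul(Rational(-1, 6), Add(-4, -4)) = Mul(Rational(-1, 6), -8) = Rational(4, 3) ≈ 1.3333)
Function('l')(k) = Add(-5, k, Mul(Pow(Add(2, k), -1), Add(Rational(4, 3), k))) (Function('l')(k) = Add(Add(-5, Mul(Add(k, Rational(4, 3)), Pow(Add(k, 2), -1))), k) = Add(Add(-5, Mul(Add(Rational(4, 3), k), Pow(Add(2, k), -1))), k) = Add(Add(-5, Mul(Pow(Add(2, k), -1), Add(Rational(4, 3), k))), k) = Add(-5, k, Mul(Pow(Add(2, k), -1), Add(Rational(4, 3), k))))
Function('d')(E) = Mul(Rational(19, 21), Pow(E, Rational(1, 2))) (Function('d')(E) = Mul(Mul(Pow(Add(2, 5), -1), Add(Rational(-26, 3), Pow(5, 2), Mul(-2, 5))), Pow(E, Rational(1, 2))) = Mul(Mul(Pow(7, -1), Add(Rational(-26, 3), 25, -10)), Pow(E, Rational(1, 2))) = Mul(Mul(Rational(1, 7), Rational(19, 3)), Pow(E, Rational(1, 2))) = Mul(Rational(19, 21), Pow(E, Rational(1, 2))))
Add(Add(Function('d')(12), 51), -70) = Add(Add(Mul(Rational(19, 21), Pow(12, Rational(1, 2))), 51), -70) = Add(Add(Mul(Rational(19, 21), Mul(2, Pow(3, Rational(1, 2)))), 51), -70) = Add(Add(Mul(Rational(38, 21), Pow(3, Rational(1, 2))), 51), -70) = Add(Add(51, Mul(Rational(38, 21), Pow(3, Rational(1, 2)))), -70) = Add(-19, Mul(Rational(38, 21), Pow(3, Rational(1, 2))))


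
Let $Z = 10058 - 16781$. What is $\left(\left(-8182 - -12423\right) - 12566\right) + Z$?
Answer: $-15048$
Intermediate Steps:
$Z = -6723$ ($Z = 10058 - 16781 = -6723$)
$\left(\left(-8182 - -12423\right) - 12566\right) + Z = \left(\left(-8182 - -12423\right) - 12566\right) - 6723 = \left(\left(-8182 + 12423\right) - 12566\right) - 6723 = \left(4241 - 12566\right) - 6723 = -8325 - 6723 = -15048$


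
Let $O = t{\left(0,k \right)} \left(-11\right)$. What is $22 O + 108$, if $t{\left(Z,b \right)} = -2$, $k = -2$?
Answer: $592$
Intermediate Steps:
$O = 22$ ($O = \left(-2\right) \left(-11\right) = 22$)
$22 O + 108 = 22 \cdot 22 + 108 = 484 + 108 = 592$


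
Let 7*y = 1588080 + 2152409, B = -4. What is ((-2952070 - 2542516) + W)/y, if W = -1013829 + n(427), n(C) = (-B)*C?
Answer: -45546949/3740489 ≈ -12.177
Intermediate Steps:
n(C) = 4*C (n(C) = (-1*(-4))*C = 4*C)
y = 3740489/7 (y = (1588080 + 2152409)/7 = (1/7)*3740489 = 3740489/7 ≈ 5.3436e+5)
W = -1012121 (W = -1013829 + 4*427 = -1013829 + 1708 = -1012121)
((-2952070 - 2542516) + W)/y = ((-2952070 - 2542516) - 1012121)/(3740489/7) = (-5494586 - 1012121)*(7/3740489) = -6506707*7/3740489 = -45546949/3740489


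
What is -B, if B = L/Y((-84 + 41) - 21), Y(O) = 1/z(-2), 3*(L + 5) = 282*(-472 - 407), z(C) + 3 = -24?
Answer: -2231037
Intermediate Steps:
z(C) = -27 (z(C) = -3 - 24 = -27)
L = -82631 (L = -5 + (282*(-472 - 407))/3 = -5 + (282*(-879))/3 = -5 + (1/3)*(-247878) = -5 - 82626 = -82631)
Y(O) = -1/27 (Y(O) = 1/(-27) = -1/27)
B = 2231037 (B = -82631/(-1/27) = -82631*(-27) = 2231037)
-B = -1*2231037 = -2231037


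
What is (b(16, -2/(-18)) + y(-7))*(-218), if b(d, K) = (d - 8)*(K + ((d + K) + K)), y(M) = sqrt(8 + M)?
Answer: -86110/3 ≈ -28703.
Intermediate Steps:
b(d, K) = (-8 + d)*(d + 3*K) (b(d, K) = (-8 + d)*(K + ((K + d) + K)) = (-8 + d)*(K + (d + 2*K)) = (-8 + d)*(d + 3*K))
(b(16, -2/(-18)) + y(-7))*(-218) = ((16**2 - (-48)/(-18) - 8*16 + 3*(-2/(-18))*16) + sqrt(8 - 7))*(-218) = ((256 - (-48)*(-1)/18 - 128 + 3*(-2*(-1/18))*16) + sqrt(1))*(-218) = ((256 - 24*1/9 - 128 + 3*(1/9)*16) + 1)*(-218) = ((256 - 8/3 - 128 + 16/3) + 1)*(-218) = (392/3 + 1)*(-218) = (395/3)*(-218) = -86110/3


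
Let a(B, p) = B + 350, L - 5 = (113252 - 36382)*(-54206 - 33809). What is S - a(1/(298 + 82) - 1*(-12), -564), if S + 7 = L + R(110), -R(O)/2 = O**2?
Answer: -2570980293321/380 ≈ -6.7657e+9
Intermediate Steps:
R(O) = -2*O**2
L = -6765713045 (L = 5 + (113252 - 36382)*(-54206 - 33809) = 5 + 76870*(-88015) = 5 - 6765713050 = -6765713045)
a(B, p) = 350 + B
S = -6765737252 (S = -7 + (-6765713045 - 2*110**2) = -7 + (-6765713045 - 2*12100) = -7 + (-6765713045 - 24200) = -7 - 6765737245 = -6765737252)
S - a(1/(298 + 82) - 1*(-12), -564) = -6765737252 - (350 + (1/(298 + 82) - 1*(-12))) = -6765737252 - (350 + (1/380 + 12)) = -6765737252 - (350 + 4561/380) = -6765737252 - 1*137561/380 = -6765737252 - 137561/380 = -2570980293321/380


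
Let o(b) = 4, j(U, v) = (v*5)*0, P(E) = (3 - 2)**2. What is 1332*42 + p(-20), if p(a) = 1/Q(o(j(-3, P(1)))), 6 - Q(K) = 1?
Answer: 279721/5 ≈ 55944.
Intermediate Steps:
P(E) = 1 (P(E) = 1**2 = 1)
j(U, v) = 0 (j(U, v) = (5*v)*0 = 0)
Q(K) = 5 (Q(K) = 6 - 1*1 = 6 - 1 = 5)
p(a) = 1/5
1332*42 + p(-20) = 1332*42 + 1/5 = 55944 + 1/5 = 279721/5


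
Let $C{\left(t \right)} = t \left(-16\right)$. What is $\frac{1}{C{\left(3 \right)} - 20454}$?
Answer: $- \frac{1}{20502} \approx -4.8776 \cdot 10^{-5}$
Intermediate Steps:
$C{\left(t \right)} = - 16 t$
$\frac{1}{C{\left(3 \right)} - 20454} = \frac{1}{\left(-16\right) 3 - 20454} = \frac{1}{-48 - 20454} = \frac{1}{-20502} = - \frac{1}{20502}$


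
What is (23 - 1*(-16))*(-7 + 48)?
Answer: 1599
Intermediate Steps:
(23 - 1*(-16))*(-7 + 48) = (23 + 16)*41 = 39*41 = 1599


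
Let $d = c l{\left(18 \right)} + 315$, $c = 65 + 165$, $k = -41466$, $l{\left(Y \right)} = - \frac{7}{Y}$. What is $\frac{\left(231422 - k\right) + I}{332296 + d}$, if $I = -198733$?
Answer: $\frac{667395}{2992694} \approx 0.22301$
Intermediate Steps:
$c = 230$
$d = \frac{2030}{9}$ ($d = 230 \left(- \frac{7}{18}\right) + 315 = - \frac{805}{9} + 315 = \frac{2030}{9} \approx 225.56$)
$\frac{\left(231422 - k\right) + I}{332296 + d} = \frac{\left(231422 - -41466\right) - 198733}{332296 + \frac{2030}{9}} = \frac{\left(231422 + 41466\right) - 198733}{\frac{2992694}{9}} = \left(272888 - 198733\right) \frac{9}{2992694} = 74155 \cdot \frac{9}{2992694} = \frac{667395}{2992694}$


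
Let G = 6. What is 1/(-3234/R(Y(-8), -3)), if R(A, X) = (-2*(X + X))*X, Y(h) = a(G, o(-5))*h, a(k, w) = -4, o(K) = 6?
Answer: 6/539 ≈ 0.011132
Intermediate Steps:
Y(h) = -4*h
R(A, X) = -4*X**2 (R(A, X) = (-4*X)*X = -4*X**2)
1/(-3234/R(Y(-8), -3)) = 1/(-3234/((-4*(-3)**2))) = 1/(-3234/((-4*9))) = 1/(-3234/(-36)) = 1/(-3234*(-1/36)) = 1/(539/6) = 6/539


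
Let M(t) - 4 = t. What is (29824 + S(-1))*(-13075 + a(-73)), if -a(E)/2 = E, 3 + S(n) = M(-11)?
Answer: -385465206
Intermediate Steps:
M(t) = 4 + t
S(n) = -10 (S(n) = -3 + (4 - 11) = -3 - 7 = -10)
a(E) = -2*E
(29824 + S(-1))*(-13075 + a(-73)) = (29824 - 10)*(-13075 - 2*(-73)) = 29814*(-13075 + 146) = 29814*(-12929) = -385465206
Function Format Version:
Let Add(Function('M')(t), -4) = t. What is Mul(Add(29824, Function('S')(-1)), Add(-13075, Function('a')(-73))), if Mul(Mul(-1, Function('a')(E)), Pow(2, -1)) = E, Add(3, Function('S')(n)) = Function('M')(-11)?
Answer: -385465206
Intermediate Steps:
Function('M')(t) = Add(4, t)
Function('S')(n) = -10 (Function('S')(n) = Add(-3, Add(4, -11)) = Add(-3, -7) = -10)
Function('a')(E) = Mul(-2, E)
Mul(Add(29824, Function('S')(-1)), Add(-13075, Function('a')(-73))) = Mul(Add(29824, -10), Add(-13075, Mul(-2, -73))) = Mul(29814, Add(-13075, 146)) = Mul(29814, -12929) = -385465206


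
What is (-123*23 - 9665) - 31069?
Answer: -43563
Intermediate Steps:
(-123*23 - 9665) - 31069 = (-2829 - 9665) - 31069 = -12494 - 31069 = -43563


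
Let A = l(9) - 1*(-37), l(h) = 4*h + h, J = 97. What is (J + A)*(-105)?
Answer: -18795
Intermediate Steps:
l(h) = 5*h
A = 82 (A = 5*9 - 1*(-37) = 45 + 37 = 82)
(J + A)*(-105) = (97 + 82)*(-105) = 179*(-105) = -18795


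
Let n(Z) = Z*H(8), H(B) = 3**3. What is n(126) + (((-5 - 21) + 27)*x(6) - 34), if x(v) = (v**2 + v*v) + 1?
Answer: 3441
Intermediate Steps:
x(v) = 1 + 2*v**2 (x(v) = (v**2 + v**2) + 1 = 2*v**2 + 1 = 1 + 2*v**2)
H(B) = 27
n(Z) = 27*Z (n(Z) = Z*27 = 27*Z)
n(126) + (((-5 - 21) + 27)*x(6) - 34) = 27*126 + (((-5 - 21) + 27)*(1 + 2*6**2) - 34) = 3402 + ((-26 + 27)*(1 + 2*36) - 34) = 3402 + (1*(1 + 72) - 34) = 3402 + (1*73 - 34) = 3402 + (73 - 34) = 3402 + 39 = 3441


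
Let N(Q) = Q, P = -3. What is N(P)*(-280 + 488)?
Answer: -624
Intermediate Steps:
N(P)*(-280 + 488) = -3*(-280 + 488) = -3*208 = -624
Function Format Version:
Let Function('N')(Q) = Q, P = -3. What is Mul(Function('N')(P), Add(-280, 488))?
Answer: -624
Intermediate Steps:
Mul(Function('N')(P), Add(-280, 488)) = Mul(-3, Add(-280, 488)) = Mul(-3, 208) = -624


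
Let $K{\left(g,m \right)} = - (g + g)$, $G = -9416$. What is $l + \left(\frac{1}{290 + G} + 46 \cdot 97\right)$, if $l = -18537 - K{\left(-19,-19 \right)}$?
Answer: $- \frac{128795239}{9126} \approx -14113.0$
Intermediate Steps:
$K{\left(g,m \right)} = - 2 g$
$l = -18575$ ($l = -18537 - \left(-2\right) \left(-19\right) = -18537 - 38 = -18575$)
$l + \left(\frac{1}{290 + G} + 46 \cdot 97\right) = -18575 + \left(\frac{1}{290 - 9416} + 46 \cdot 97\right) = -18575 + \left(\frac{1}{-9126} + 4462\right) = -18575 + \left(- \frac{1}{9126} + 4462\right) = -18575 + \frac{40720211}{9126} = - \frac{128795239}{9126}$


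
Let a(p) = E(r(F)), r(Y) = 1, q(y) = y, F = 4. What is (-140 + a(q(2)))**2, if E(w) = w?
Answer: 19321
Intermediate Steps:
a(p) = 1
(-140 + a(q(2)))**2 = (-140 + 1)**2 = (-139)**2 = 19321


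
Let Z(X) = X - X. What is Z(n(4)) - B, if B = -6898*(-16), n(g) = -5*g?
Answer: -110368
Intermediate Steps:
Z(X) = 0
B = 110368
Z(n(4)) - B = 0 - 1*110368 = 0 - 110368 = -110368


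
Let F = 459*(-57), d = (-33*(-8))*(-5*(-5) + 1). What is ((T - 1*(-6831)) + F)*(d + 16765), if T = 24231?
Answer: 115758471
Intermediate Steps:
d = 6864 (d = 264*(25 + 1) = 264*26 = 6864)
F = -26163
((T - 1*(-6831)) + F)*(d + 16765) = ((24231 - 1*(-6831)) - 26163)*(6864 + 16765) = ((24231 + 6831) - 26163)*23629 = (31062 - 26163)*23629 = 4899*23629 = 115758471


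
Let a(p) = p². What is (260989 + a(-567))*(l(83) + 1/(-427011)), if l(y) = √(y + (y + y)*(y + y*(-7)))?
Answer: -44806/32847 + 582478*I*√82585 ≈ -1.3641 + 1.6739e+8*I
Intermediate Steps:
l(y) = √(y - 12*y²) (l(y) = √(y + (2*y)*(y - 7*y)) = √(y + (2*y)*(-6*y)) = √(y - 12*y²))
(260989 + a(-567))*(l(83) + 1/(-427011)) = (260989 + (-567)²)*(√(83*(1 - 12*83)) + 1/(-427011)) = (260989 + 321489)*(√(83*(1 - 996)) - 1/427011) = 582478*(√(83*(-995)) - 1/427011) = 582478*(√(-82585) - 1/427011) = 582478*(I*√82585 - 1/427011) = 582478*(-1/427011 + I*√82585) = -44806/32847 + 582478*I*√82585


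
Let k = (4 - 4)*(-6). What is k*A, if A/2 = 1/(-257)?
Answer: 0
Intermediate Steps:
A = -2/257 (A = 2/(-257) = 2*(-1/257) = -2/257 ≈ -0.0077821)
k = 0 (k = 0*(-6) = 0)
k*A = 0*(-2/257) = 0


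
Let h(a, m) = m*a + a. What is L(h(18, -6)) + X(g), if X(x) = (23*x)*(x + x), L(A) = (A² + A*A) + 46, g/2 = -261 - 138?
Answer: 29309230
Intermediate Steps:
h(a, m) = a + a*m (h(a, m) = a*m + a = a + a*m)
g = -798 (g = 2*(-261 - 138) = 2*(-399) = -798)
L(A) = 46 + 2*A² (L(A) = (A² + A²) + 46 = 2*A² + 46 = 46 + 2*A²)
X(x) = 46*x² (X(x) = (23*x)*(2*x) = 46*x²)
L(h(18, -6)) + X(g) = (46 + 2*(18*(1 - 6))²) + 46*(-798)² = (46 + 2*(18*(-5))²) + 46*636804 = (46 + 2*(-90)²) + 29292984 = (46 + 2*8100) + 29292984 = (46 + 16200) + 29292984 = 16246 + 29292984 = 29309230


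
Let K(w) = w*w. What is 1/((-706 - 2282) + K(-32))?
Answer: -1/1964 ≈ -0.00050917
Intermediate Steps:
K(w) = w²
1/((-706 - 2282) + K(-32)) = 1/((-706 - 2282) + (-32)²) = 1/(-2988 + 1024) = 1/(-1964) = -1/1964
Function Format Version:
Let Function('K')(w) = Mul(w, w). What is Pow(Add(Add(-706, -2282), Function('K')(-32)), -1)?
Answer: Rational(-1, 1964) ≈ -0.00050917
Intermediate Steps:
Function('K')(w) = Pow(w, 2)
Pow(Add(Add(-706, -2282), Function('K')(-32)), -1) = Pow(Add(Add(-706, -2282), Pow(-32, 2)), -1) = Pow(Add(-2988, 1024), -1) = Pow(-1964, -1) = Rational(-1, 1964)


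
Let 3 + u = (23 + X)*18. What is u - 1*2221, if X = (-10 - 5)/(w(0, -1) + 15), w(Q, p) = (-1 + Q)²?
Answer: -14615/8 ≈ -1826.9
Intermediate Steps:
X = -15/16 (X = (-10 - 5)/((-1 + 0)² + 15) = -15/((-1)² + 15) = -15/(1 + 15) = -15/16 ≈ -0.93750)
u = 3153/8 (u = -3 + (23 - 15/16)*18 = -3 + (353/16)*18 = -3 + 3177/8 = 3153/8 ≈ 394.13)
u - 1*2221 = 3153/8 - 1*2221 = 3153/8 - 2221 = -14615/8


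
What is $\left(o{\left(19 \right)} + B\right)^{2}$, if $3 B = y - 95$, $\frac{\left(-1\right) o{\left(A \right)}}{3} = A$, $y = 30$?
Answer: $\frac{55696}{9} \approx 6188.4$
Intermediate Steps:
$o{\left(A \right)} = - 3 A$
$B = - \frac{65}{3}$ ($B = \frac{30 - 95}{3} = \frac{1}{3} \left(-65\right) = - \frac{65}{3} \approx -21.667$)
$\left(o{\left(19 \right)} + B\right)^{2} = \left(\left(-3\right) 19 - \frac{65}{3}\right)^{2} = \left(-57 - \frac{65}{3}\right)^{2} = \left(- \frac{236}{3}\right)^{2} = \frac{55696}{9}$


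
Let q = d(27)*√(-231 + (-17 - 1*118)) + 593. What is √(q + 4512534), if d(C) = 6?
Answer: √(4513127 + 6*I*√366) ≈ 2124.4 + 0.03*I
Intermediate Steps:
q = 593 + 6*I*√366 (q = 6*√(-231 + (-17 - 1*118)) + 593 = 6*√(-231 + (-17 - 118)) + 593 = 6*√(-231 - 135) + 593 = 6*√(-366) + 593 = 6*(I*√366) + 593 = 6*I*√366 + 593 = 593 + 6*I*√366 ≈ 593.0 + 114.79*I)
√(q + 4512534) = √((593 + 6*I*√366) + 4512534) = √(4513127 + 6*I*√366)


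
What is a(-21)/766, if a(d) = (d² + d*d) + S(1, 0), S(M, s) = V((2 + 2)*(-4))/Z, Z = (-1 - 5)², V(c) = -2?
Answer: 15875/13788 ≈ 1.1514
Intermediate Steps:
Z = 36 (Z = (-6)² = 36)
S(M, s) = -1/18 (S(M, s) = -2/36 = -2*1/36 = -1/18)
a(d) = -1/18 + 2*d² (a(d) = (d² + d*d) - 1/18 = (d² + d²) - 1/18 = 2*d² - 1/18 = -1/18 + 2*d²)
a(-21)/766 = (-1/18 + 2*(-21)²)/766 = (-1/18 + 2*441)*(1/766) = (-1/18 + 882)*(1/766) = (15875/18)*(1/766) = 15875/13788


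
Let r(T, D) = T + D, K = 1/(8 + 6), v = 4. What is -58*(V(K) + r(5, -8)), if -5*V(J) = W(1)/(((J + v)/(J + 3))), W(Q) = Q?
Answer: 52084/285 ≈ 182.75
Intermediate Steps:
K = 1/14 ≈ 0.071429
r(T, D) = D + T
V(J) = -(3 + J)/(5*(4 + J)) (V(J) = -1/(5*((J + 4)/(J + 3))) = -1/(5*((4 + J)/(3 + J))) = -(3 + J)/(4 + J)/5 = -(3 + J)/(5*(4 + J)))
-58*(V(K) + r(5, -8)) = -58*((-3 - 1*1/14)/(5*(4 + 1/14)) + (-8 + 5)) = -58*((-3 - 1/14)/(5*(57/14)) - 3) = -58*((1/5)*(14/57)*(-43/14) - 3) = -58*(-43/285 - 3) = -58*(-898/285) = 52084/285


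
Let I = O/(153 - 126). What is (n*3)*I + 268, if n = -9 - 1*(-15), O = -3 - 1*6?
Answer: 262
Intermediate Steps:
O = -9 (O = -3 - 6 = -9)
n = 6 (n = -9 + 15 = 6)
I = -⅓ (I = -9/(153 - 126) = -9/27 = -9*1/27 = -⅓ ≈ -0.33333)
(n*3)*I + 268 = (6*3)*(-⅓) + 268 = 18*(-⅓) + 268 = -6 + 268 = 262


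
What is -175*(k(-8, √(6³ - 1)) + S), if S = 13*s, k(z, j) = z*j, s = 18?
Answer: -40950 + 1400*√215 ≈ -20422.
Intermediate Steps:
k(z, j) = j*z
S = 234 (S = 13*18 = 234)
-175*(k(-8, √(6³ - 1)) + S) = -175*(√(6³ - 1)*(-8) + 234) = -175*(√(216 - 1)*(-8) + 234) = -175*(√215*(-8) + 234) = -175*(-8*√215 + 234) = -175*(234 - 8*√215) = -40950 + 1400*√215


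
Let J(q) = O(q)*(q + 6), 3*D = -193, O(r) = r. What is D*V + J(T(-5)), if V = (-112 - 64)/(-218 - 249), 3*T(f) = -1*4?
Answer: -128056/4203 ≈ -30.468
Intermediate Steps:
T(f) = -4/3 (T(f) = (-1*4)/3 = (⅓)*(-4) = -4/3)
D = -193/3 (D = (⅓)*(-193) = -193/3 ≈ -64.333)
V = 176/467 (V = -176/(-467) = -176*(-1/467) = 176/467 ≈ 0.37687)
J(q) = q*(6 + q) (J(q) = q*(q + 6) = q*(6 + q))
D*V + J(T(-5)) = -193/3*176/467 - 4*(6 - 4/3)/3 = -33968/1401 - 4/3*14/3 = -33968/1401 - 56/9 = -128056/4203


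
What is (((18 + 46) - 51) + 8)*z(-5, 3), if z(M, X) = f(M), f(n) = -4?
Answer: -84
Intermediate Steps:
z(M, X) = -4
(((18 + 46) - 51) + 8)*z(-5, 3) = (((18 + 46) - 51) + 8)*(-4) = ((64 - 51) + 8)*(-4) = (13 + 8)*(-4) = 21*(-4) = -84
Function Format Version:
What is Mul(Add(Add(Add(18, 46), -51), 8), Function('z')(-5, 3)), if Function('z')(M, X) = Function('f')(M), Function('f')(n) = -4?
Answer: -84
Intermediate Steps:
Function('z')(M, X) = -4
Mul(Add(Add(Add(18, 46), -51), 8), Function('z')(-5, 3)) = Mul(Add(Add(Add(18, 46), -51), 8), -4) = Mul(Add(Add(64, -51), 8), -4) = Mul(Add(13, 8), -4) = Mul(21, -4) = -84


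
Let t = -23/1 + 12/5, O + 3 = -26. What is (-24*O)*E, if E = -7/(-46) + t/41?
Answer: -1149444/4715 ≈ -243.78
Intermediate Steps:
O = -29 (O = -3 - 26 = -29)
t = -103/5 (t = -23*1 + 12*(⅕) = -23 + 12/5 = -103/5 ≈ -20.600)
E = -3303/9430 (E = -7/(-46) - 103/5/41 = -7*(-1/46) - 103/5*1/41 = 7/46 - 103/205 = -3303/9430 ≈ -0.35027)
(-24*O)*E = -24*(-29)*(-3303/9430) = 696*(-3303/9430) = -1149444/4715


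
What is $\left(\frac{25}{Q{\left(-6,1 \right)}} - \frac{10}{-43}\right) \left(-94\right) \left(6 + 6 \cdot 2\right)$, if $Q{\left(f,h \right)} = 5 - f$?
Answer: $- \frac{2005020}{473} \approx -4238.9$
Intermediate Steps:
$\left(\frac{25}{Q{\left(-6,1 \right)}} - \frac{10}{-43}\right) \left(-94\right) \left(6 + 6 \cdot 2\right) = \left(\frac{25}{5 - -6} - \frac{10}{-43}\right) \left(-94\right) \left(6 + 6 \cdot 2\right) = \left(\frac{25}{5 + 6} - - \frac{10}{43}\right) \left(-94\right) \left(6 + 12\right) = \left(\frac{25}{11} + \frac{10}{43}\right) \left(-94\right) 18 = \frac{1185}{473} \left(-94\right) 18 = \left(- \frac{111390}{473}\right) 18 = - \frac{2005020}{473}$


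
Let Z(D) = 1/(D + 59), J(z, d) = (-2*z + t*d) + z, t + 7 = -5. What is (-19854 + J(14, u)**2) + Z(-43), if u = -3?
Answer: -309919/16 ≈ -19370.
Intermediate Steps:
t = -12 (t = -7 - 5 = -12)
J(z, d) = -z - 12*d (J(z, d) = (-2*z - 12*d) + z = (-12*d - 2*z) + z = -z - 12*d)
Z(D) = 1/(59 + D)
(-19854 + J(14, u)**2) + Z(-43) = (-19854 + (-1*14 - 12*(-3))**2) + 1/(59 - 43) = (-19854 + (-14 + 36)**2) + 1/16 = (-19854 + 22**2) + 1/16 = (-19854 + 484) + 1/16 = -19370 + 1/16 = -309919/16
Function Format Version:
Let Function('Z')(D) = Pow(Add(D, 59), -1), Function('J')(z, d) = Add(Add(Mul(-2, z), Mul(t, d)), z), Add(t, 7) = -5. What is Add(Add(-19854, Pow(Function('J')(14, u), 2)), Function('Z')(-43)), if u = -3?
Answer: Rational(-309919, 16) ≈ -19370.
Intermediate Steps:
t = -12 (t = Add(-7, -5) = -12)
Function('J')(z, d) = Add(Mul(-1, z), Mul(-12, d)) (Function('J')(z, d) = Add(Add(Mul(-2, z), Mul(-12, d)), z) = Add(Add(Mul(-12, d), Mul(-2, z)), z) = Add(Mul(-1, z), Mul(-12, d)))
Function('Z')(D) = Pow(Add(59, D), -1)
Add(Add(-19854, Pow(Function('J')(14, u), 2)), Function('Z')(-43)) = Add(Add(-19854, Pow(Add(Mul(-1, 14), Mul(-12, -3)), 2)), Pow(Add(59, -43), -1)) = Add(Add(-19854, Pow(Add(-14, 36), 2)), Pow(16, -1)) = Add(Add(-19854, Pow(22, 2)), Rational(1, 16)) = Add(Add(-19854, 484), Rational(1, 16)) = Add(-19370, Rational(1, 16)) = Rational(-309919, 16)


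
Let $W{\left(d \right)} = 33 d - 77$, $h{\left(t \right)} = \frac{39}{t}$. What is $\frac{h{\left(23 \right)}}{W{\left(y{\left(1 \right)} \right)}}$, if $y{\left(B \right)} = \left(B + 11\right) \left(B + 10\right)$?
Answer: $\frac{39}{98417} \approx 0.00039627$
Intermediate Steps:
$y{\left(B \right)} = \left(10 + B\right) \left(11 + B\right)$ ($y{\left(B \right)} = \left(11 + B\right) \left(10 + B\right) = \left(10 + B\right) \left(11 + B\right)$)
$W{\left(d \right)} = -77 + 33 d$
$\frac{h{\left(23 \right)}}{W{\left(y{\left(1 \right)} \right)}} = \frac{39 \cdot \frac{1}{23}}{-77 + 33 \left(110 + 1^{2} + 21 \cdot 1\right)} = \frac{39 \cdot \frac{1}{23}}{-77 + 33 \left(110 + 1 + 21\right)} = \frac{39}{23 \left(-77 + 33 \cdot 132\right)} = \frac{39}{23 \left(-77 + 4356\right)} = \frac{39}{23 \cdot 4279} = \frac{39}{23} \cdot \frac{1}{4279} = \frac{39}{98417}$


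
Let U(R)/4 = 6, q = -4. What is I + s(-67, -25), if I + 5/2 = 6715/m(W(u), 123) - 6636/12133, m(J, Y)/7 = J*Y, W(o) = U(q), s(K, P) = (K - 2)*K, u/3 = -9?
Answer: 1158379066387/250716312 ≈ 4620.3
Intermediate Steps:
u = -27 (u = 3*(-9) = -27)
s(K, P) = K*(-2 + K) (s(K, P) = (-2 + K)*K = K*(-2 + K))
U(R) = 24 (U(R) = 4*6 = 24)
W(o) = 24
m(J, Y) = 7*J*Y (m(J, Y) = 7*(J*Y) = 7*J*Y)
I = -682443989/250716312 (I = -5/2 + (6715/((7*24*123)) - 6636/12133) = -5/2 + (6715/20664 - 6636*1/12133) = -5/2 + (6715*(1/20664) - 6636/12133) = -5/2 + (6715/20664 - 6636/12133) = -5/2 - 55653209/250716312 = -682443989/250716312 ≈ -2.7220)
I + s(-67, -25) = -682443989/250716312 - 67*(-2 - 67) = -682443989/250716312 - 67*(-69) = -682443989/250716312 + 4623 = 1158379066387/250716312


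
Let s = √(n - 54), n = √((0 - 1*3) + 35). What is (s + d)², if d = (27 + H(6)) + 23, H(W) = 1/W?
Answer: (301 + 6*I*√2*√(27 - 2*√2))²/36 ≈ 2468.4 + 697.61*I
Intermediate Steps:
n = 4*√2 (n = √((0 - 3) + 35) = √(-3 + 35) = √32 = 4*√2 ≈ 5.6569)
s = √(-54 + 4*√2) (s = √(4*√2 - 54) = √(-54 + 4*√2) ≈ 6.9529*I)
d = 301/6 (d = (27 + 1/6) + 23 = (27 + ⅙) + 23 = 163/6 + 23 = 301/6 ≈ 50.167)
(s + d)² = (√(-54 + 4*√2) + 301/6)² = (301/6 + √(-54 + 4*√2))²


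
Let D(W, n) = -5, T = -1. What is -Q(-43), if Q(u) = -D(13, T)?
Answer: -5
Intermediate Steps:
Q(u) = 5 (Q(u) = -1*(-5) = 5)
-Q(-43) = -1*5 = -5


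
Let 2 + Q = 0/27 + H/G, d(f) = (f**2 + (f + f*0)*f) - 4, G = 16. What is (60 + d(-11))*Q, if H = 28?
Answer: -149/2 ≈ -74.500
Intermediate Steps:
d(f) = -4 + 2*f**2 (d(f) = (f**2 + (f + 0)*f) - 4 = (f**2 + f*f) - 4 = (f**2 + f**2) - 4 = 2*f**2 - 4 = -4 + 2*f**2)
Q = -1/4 (Q = -2 + (0/27 + 28/16) = -2 + (0*(1/27) + 28*(1/16)) = -2 + (0 + 7/4) = -2 + 7/4 = -1/4 ≈ -0.25000)
(60 + d(-11))*Q = (60 + (-4 + 2*(-11)**2))*(-1/4) = (60 + (-4 + 2*121))*(-1/4) = (60 + (-4 + 242))*(-1/4) = (60 + 238)*(-1/4) = 298*(-1/4) = -149/2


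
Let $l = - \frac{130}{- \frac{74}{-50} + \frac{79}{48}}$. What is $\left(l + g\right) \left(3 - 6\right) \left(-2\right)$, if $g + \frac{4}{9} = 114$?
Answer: $\frac{4859044}{11253} \approx 431.8$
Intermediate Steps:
$g = \frac{1022}{9}$ ($g = - \frac{4}{9} + 114 = \frac{1022}{9} \approx 113.56$)
$l = - \frac{156000}{3751}$ ($l = - \frac{130}{\left(-74\right) \left(- \frac{1}{50}\right) + 79 \cdot \frac{1}{48}} = - \frac{130}{\frac{37}{25} + \frac{79}{48}} = - \frac{130}{\frac{3751}{1200}} = \left(-130\right) \frac{1200}{3751} = - \frac{156000}{3751} \approx -41.589$)
$\left(l + g\right) \left(3 - 6\right) \left(-2\right) = \left(- \frac{156000}{3751} + \frac{1022}{9}\right) \left(3 - 6\right) \left(-2\right) = \frac{2429522 \left(\left(-3\right) \left(-2\right)\right)}{33759} = \frac{2429522}{33759} \cdot 6 = \frac{4859044}{11253}$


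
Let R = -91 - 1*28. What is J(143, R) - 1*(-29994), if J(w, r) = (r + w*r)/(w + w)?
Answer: 4280574/143 ≈ 29934.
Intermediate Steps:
R = -119 (R = -91 - 28 = -119)
J(w, r) = (r + r*w)/(2*w) (J(w, r) = (r + r*w)/((2*w)) = (r + r*w)*(1/(2*w)) = (r + r*w)/(2*w))
J(143, R) - 1*(-29994) = (1/2)*(-119)*(1 + 143)/143 - 1*(-29994) = (1/2)*(-119)*(1/143)*144 + 29994 = -8568/143 + 29994 = 4280574/143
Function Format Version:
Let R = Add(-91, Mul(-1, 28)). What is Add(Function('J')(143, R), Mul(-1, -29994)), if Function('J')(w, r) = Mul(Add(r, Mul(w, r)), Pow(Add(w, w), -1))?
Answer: Rational(4280574, 143) ≈ 29934.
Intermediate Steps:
R = -119 (R = Add(-91, -28) = -119)
Function('J')(w, r) = Mul(Rational(1, 2), Pow(w, -1), Add(r, Mul(r, w))) (Function('J')(w, r) = Mul(Add(r, Mul(r, w)), Pow(Mul(2, w), -1)) = Mul(Add(r, Mul(r, w)), Mul(Rational(1, 2), Pow(w, -1))) = Mul(Rational(1, 2), Pow(w, -1), Add(r, Mul(r, w))))
Add(Function('J')(143, R), Mul(-1, -29994)) = Add(Mul(Rational(1, 2), -119, Pow(143, -1), Add(1, 143)), Mul(-1, -29994)) = Add(Mul(Rational(1, 2), -119, Rational(1, 143), 144), 29994) = Add(Rational(-8568, 143), 29994) = Rational(4280574, 143)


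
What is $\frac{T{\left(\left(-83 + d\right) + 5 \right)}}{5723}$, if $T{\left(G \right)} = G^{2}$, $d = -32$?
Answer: $\frac{12100}{5723} \approx 2.1143$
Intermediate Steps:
$\frac{T{\left(\left(-83 + d\right) + 5 \right)}}{5723} = \frac{\left(\left(-83 - 32\right) + 5\right)^{2}}{5723} = \left(-115 + 5\right)^{2} \cdot \frac{1}{5723} = \left(-110\right)^{2} \cdot \frac{1}{5723} = 12100 \cdot \frac{1}{5723} = \frac{12100}{5723}$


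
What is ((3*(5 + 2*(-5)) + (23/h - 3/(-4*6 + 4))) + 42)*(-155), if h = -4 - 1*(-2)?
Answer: -9703/4 ≈ -2425.8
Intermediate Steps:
h = -2 (h = -4 + 2 = -2)
((3*(5 + 2*(-5)) + (23/h - 3/(-4*6 + 4))) + 42)*(-155) = ((3*(5 + 2*(-5)) + (23/(-2) - 3/(-4*6 + 4))) + 42)*(-155) = ((3*(5 - 10) + (23*(-1/2) - 3/(-24 + 4))) + 42)*(-155) = ((3*(-5) + (-23/2 - 3/(-20))) + 42)*(-155) = ((-15 + (-23/2 - 3*(-1/20))) + 42)*(-155) = ((-15 + (-23/2 + 3/20)) + 42)*(-155) = ((-15 - 227/20) + 42)*(-155) = (-527/20 + 42)*(-155) = (313/20)*(-155) = -9703/4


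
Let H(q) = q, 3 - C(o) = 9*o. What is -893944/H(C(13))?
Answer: 446972/57 ≈ 7841.6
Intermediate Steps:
C(o) = 3 - 9*o
-893944/H(C(13)) = -893944/(3 - 9*13) = -893944/(3 - 117) = -893944/(-114) = -893944*(-1/114) = 446972/57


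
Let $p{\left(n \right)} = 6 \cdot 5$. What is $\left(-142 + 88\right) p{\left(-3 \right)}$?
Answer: $-1620$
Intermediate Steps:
$p{\left(n \right)} = 30$
$\left(-142 + 88\right) p{\left(-3 \right)} = \left(-142 + 88\right) 30 = \left(-54\right) 30 = -1620$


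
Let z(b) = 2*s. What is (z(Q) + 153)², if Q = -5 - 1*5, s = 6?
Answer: 27225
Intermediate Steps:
Q = -10 (Q = -5 - 5 = -10)
z(b) = 12 (z(b) = 2*6 = 12)
(z(Q) + 153)² = (12 + 153)² = 165² = 27225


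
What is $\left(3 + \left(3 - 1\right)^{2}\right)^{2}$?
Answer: $49$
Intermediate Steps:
$\left(3 + \left(3 - 1\right)^{2}\right)^{2} = \left(3 + 2^{2}\right)^{2} = \left(3 + 4\right)^{2} = 7^{2} = 49$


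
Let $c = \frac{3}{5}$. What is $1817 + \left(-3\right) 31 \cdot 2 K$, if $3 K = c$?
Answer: $\frac{8899}{5} \approx 1779.8$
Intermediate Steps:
$c = \frac{3}{5}$ ($c = 3 \cdot \frac{1}{5} = \frac{3}{5} \approx 0.6$)
$K = \frac{1}{5}$ ($K = \frac{1}{3} \cdot \frac{3}{5} = \frac{1}{5} \approx 0.2$)
$1817 + \left(-3\right) 31 \cdot 2 K = 1817 + \left(-3\right) 31 \cdot 2 \cdot \frac{1}{5} = 1817 - \frac{186}{5} = \frac{8899}{5}$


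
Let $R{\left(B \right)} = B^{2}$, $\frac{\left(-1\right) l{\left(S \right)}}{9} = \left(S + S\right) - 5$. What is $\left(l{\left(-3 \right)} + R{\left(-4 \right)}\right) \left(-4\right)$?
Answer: $-460$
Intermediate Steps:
$l{\left(S \right)} = 45 - 18 S$ ($l{\left(S \right)} = - 9 \left(\left(S + S\right) - 5\right) = - 9 \left(2 S - 5\right) = - 9 \left(-5 + 2 S\right) = 45 - 18 S$)
$\left(l{\left(-3 \right)} + R{\left(-4 \right)}\right) \left(-4\right) = \left(\left(45 - -54\right) + \left(-4\right)^{2}\right) \left(-4\right) = \left(\left(45 + 54\right) + 16\right) \left(-4\right) = \left(99 + 16\right) \left(-4\right) = 115 \left(-4\right) = -460$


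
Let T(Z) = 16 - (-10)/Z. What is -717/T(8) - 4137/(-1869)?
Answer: -80553/2047 ≈ -39.352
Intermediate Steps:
T(Z) = 16 + 10/Z
-717/T(8) - 4137/(-1869) = -717/(16 + 10/8) - 4137/(-1869) = -717/(16 + 10*(⅛)) - 4137*(-1/1869) = -717/(16 + 5/4) + 197/89 = -717/69/4 + 197/89 = -717*4/69 + 197/89 = -956/23 + 197/89 = -80553/2047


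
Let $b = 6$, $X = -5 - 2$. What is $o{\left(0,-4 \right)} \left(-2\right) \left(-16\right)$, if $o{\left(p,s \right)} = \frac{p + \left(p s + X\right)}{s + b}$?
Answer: $-112$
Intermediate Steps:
$X = -7$ ($X = -5 - 2 = -7$)
$o{\left(p,s \right)} = \frac{-7 + p + p s}{6 + s}$ ($o{\left(p,s \right)} = \frac{p + \left(p s - 7\right)}{s + 6} = \frac{p + \left(-7 + p s\right)}{6 + s} = \frac{-7 + p + p s}{6 + s}$)
$o{\left(0,-4 \right)} \left(-2\right) \left(-16\right) = \frac{-7 + 0 + 0 \left(-4\right)}{6 - 4} \left(-2\right) \left(-16\right) = \frac{-7 + 0 + 0}{2} \left(-2\right) \left(-16\right) = \frac{1}{2} \left(-7\right) \left(-2\right) \left(-16\right) = \left(- \frac{7}{2}\right) \left(-2\right) \left(-16\right) = 7 \left(-16\right) = -112$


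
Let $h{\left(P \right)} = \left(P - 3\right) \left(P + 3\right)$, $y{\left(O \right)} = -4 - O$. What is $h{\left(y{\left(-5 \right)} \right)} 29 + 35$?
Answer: $-197$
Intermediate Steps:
$h{\left(P \right)} = \left(-3 + P\right) \left(3 + P\right)$
$h{\left(y{\left(-5 \right)} \right)} 29 + 35 = \left(-9 + \left(-4 - -5\right)^{2}\right) 29 + 35 = \left(-9 + \left(-4 + 5\right)^{2}\right) 29 + 35 = \left(-9 + 1^{2}\right) 29 + 35 = \left(-9 + 1\right) 29 + 35 = \left(-8\right) 29 + 35 = -232 + 35 = -197$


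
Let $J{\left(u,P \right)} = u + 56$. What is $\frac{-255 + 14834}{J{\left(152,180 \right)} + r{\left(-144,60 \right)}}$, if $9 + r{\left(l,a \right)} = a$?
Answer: $\frac{14579}{259} \approx 56.29$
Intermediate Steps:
$J{\left(u,P \right)} = 56 + u$
$r{\left(l,a \right)} = -9 + a$
$\frac{-255 + 14834}{J{\left(152,180 \right)} + r{\left(-144,60 \right)}} = \frac{-255 + 14834}{\left(56 + 152\right) + \left(-9 + 60\right)} = \frac{14579}{208 + 51} = \frac{14579}{259}$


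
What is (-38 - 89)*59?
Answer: -7493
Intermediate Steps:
(-38 - 89)*59 = -127*59 = -7493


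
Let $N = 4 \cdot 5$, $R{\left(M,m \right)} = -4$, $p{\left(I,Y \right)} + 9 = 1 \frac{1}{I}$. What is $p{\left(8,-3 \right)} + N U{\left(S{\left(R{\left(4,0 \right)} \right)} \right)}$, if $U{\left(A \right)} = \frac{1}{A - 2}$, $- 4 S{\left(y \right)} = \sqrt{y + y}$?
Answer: $\frac{- 71 \sqrt{2} + 604 i}{8 \left(\sqrt{2} - 4 i\right)} \approx -17.764 + 3.1427 i$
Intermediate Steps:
$p{\left(I,Y \right)} = -9 + \frac{1}{I}$ ($p{\left(I,Y \right)} = -9 + 1 \frac{1}{I} = -9 + \frac{1}{I}$)
$S{\left(y \right)} = - \frac{\sqrt{2} \sqrt{y}}{4}$ ($S{\left(y \right)} = - \frac{\sqrt{y + y}}{4} = - \frac{\sqrt{2 y}}{4} = - \frac{\sqrt{2} \sqrt{y}}{4}$)
$U{\left(A \right)} = \frac{1}{-2 + A}$
$N = 20$
$p{\left(8,-3 \right)} + N U{\left(S{\left(R{\left(4,0 \right)} \right)} \right)} = \left(-9 + \frac{1}{8}\right) + \frac{20}{-2 - \frac{\sqrt{2} \sqrt{-4}}{4}} = \left(-9 + \frac{1}{8}\right) + \frac{20}{-2 - \frac{\sqrt{2} \cdot 2 i}{4}} = - \frac{71}{8} + \frac{20}{-2 - \frac{i \sqrt{2}}{2}}$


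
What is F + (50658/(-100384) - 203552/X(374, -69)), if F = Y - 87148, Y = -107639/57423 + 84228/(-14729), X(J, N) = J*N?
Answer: -482178248194734733819/5532853157925808 ≈ -87148.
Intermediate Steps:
Y = -6422039275/845783367 (Y = -107639*1/57423 + 84228*(-1/14729) = -107639/57423 - 84228/14729 = -6422039275/845783367 ≈ -7.5930)
F = -73714750906591/845783367 (F = -6422039275/845783367 - 87148 = -73714750906591/845783367 ≈ -87156.)
F + (50658/(-100384) - 203552/X(374, -69)) = -73714750906591/845783367 + (50658/(-100384) - 203552/(374*(-69))) = -73714750906591/845783367 + (50658*(-1/100384) - 203552/(-25806)) = -73714750906591/845783367 + (-25329/50192 - 203552*(-1/25806)) = -73714750906591/845783367 + (-25329/50192 + 101776/12903) = -73714750906591/845783367 + 4781520905/647627376 = -482178248194734733819/5532853157925808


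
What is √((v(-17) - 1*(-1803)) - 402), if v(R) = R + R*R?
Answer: √1673 ≈ 40.902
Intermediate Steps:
v(R) = R + R²
√((v(-17) - 1*(-1803)) - 402) = √((-17*(1 - 17) - 1*(-1803)) - 402) = √((-17*(-16) + 1803) - 402) = √((272 + 1803) - 402) = √(2075 - 402) = √1673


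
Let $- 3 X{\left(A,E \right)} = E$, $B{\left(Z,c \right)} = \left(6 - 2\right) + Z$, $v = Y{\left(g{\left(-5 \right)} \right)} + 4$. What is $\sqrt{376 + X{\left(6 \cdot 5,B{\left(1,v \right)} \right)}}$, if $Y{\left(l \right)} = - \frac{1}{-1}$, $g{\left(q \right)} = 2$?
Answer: $\frac{\sqrt{3369}}{3} \approx 19.348$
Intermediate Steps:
$Y{\left(l \right)} = 1$ ($Y{\left(l \right)} = \left(-1\right) \left(-1\right) = 1$)
$v = 5$ ($v = 1 + 4 = 5$)
$B{\left(Z,c \right)} = 4 + Z$
$X{\left(A,E \right)} = - \frac{E}{3}$
$\sqrt{376 + X{\left(6 \cdot 5,B{\left(1,v \right)} \right)}} = \sqrt{376 - \frac{4 + 1}{3}} = \sqrt{376 - \frac{5}{3}} = \sqrt{\frac{1123}{3}} = \frac{\sqrt{3369}}{3}$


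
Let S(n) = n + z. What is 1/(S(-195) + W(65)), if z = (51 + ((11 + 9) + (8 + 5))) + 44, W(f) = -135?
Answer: -1/202 ≈ -0.0049505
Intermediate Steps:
z = 128 (z = (51 + (20 + 13)) + 44 = (51 + 33) + 44 = 84 + 44 = 128)
S(n) = 128 + n (S(n) = n + 128 = 128 + n)
1/(S(-195) + W(65)) = 1/((128 - 195) - 135) = 1/(-67 - 135) = 1/(-202) = -1/202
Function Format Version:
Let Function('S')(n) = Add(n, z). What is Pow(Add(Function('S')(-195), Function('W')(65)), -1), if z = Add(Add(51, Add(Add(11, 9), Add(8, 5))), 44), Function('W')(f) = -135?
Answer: Rational(-1, 202) ≈ -0.0049505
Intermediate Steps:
z = 128 (z = Add(Add(51, Add(20, 13)), 44) = Add(Add(51, 33), 44) = Add(84, 44) = 128)
Function('S')(n) = Add(128, n) (Function('S')(n) = Add(n, 128) = Add(128, n))
Pow(Add(Function('S')(-195), Function('W')(65)), -1) = Pow(Add(Add(128, -195), -135), -1) = Pow(Add(-67, -135), -1) = Pow(-202, -1) = Rational(-1, 202)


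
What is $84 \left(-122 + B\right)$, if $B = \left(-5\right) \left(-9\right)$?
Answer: $-6468$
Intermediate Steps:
$B = 45$
$84 \left(-122 + B\right) = 84 \left(-122 + 45\right) = 84 \left(-77\right) = -6468$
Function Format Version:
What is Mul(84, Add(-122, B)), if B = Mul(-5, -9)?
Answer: -6468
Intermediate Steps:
B = 45
Mul(84, Add(-122, B)) = Mul(84, Add(-122, 45)) = Mul(84, -77) = -6468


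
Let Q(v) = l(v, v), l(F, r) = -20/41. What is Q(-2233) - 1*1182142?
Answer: -48467842/41 ≈ -1.1821e+6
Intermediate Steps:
l(F, r) = -20/41 (l(F, r) = -20*1/41 = -20/41)
Q(v) = -20/41
Q(-2233) - 1*1182142 = -20/41 - 1*1182142 = -20/41 - 1182142 = -48467842/41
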